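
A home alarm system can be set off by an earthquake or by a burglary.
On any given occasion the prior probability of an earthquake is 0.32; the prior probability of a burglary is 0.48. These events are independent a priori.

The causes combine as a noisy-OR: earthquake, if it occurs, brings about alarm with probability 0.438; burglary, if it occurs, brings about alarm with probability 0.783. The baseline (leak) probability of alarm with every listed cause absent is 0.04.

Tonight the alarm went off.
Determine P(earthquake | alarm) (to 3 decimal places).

P(earthquake | alarm) ≈ 0.438

Under noisy-OR, P(alarm | causes) = 1 − (1−0.04)·∏(1−qᵢ) over the active causes.
Sum P(alarm|·) weighted by the priors over the 4 (earthquake, burglary) configurations:
  P(alarm) = 0.04×0.68×0.52 + 0.79168×0.68×0.48 + 0.46048×0.32×0.52 + 0.882924×0.32×0.48
        = 0.014144 + 0.258404 + 0.076624 + 0.135617 = 0.484789
Configurations with earthquake contribute 0.212241, so
  P(earthquake | alarm) = 0.212241 / 0.484789 ≈ 0.438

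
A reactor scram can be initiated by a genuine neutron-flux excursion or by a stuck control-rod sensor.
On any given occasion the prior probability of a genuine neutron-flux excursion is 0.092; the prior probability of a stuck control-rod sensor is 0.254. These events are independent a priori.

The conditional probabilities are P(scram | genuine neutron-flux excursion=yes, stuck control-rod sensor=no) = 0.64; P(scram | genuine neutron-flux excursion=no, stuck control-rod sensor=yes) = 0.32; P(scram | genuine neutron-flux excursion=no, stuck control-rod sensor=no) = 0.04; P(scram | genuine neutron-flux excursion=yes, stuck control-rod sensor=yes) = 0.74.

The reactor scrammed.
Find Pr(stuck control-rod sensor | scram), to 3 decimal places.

Pr(stuck control-rod sensor | scram) ≈ 0.562

By total probability over the 4 (genuine neutron-flux excursion, stuck control-rod sensor) configurations:
  P(scram) = 0.04*0.908*0.746 + 0.32*0.908*0.254 + 0.64*0.092*0.746 + 0.74*0.092*0.254
        = 0.027095 + 0.073802 + 0.043924 + 0.017292 = 0.162113
Keeping only the stuck control-rod sensor-present terms gives 0.091094, so
  P(stuck control-rod sensor | scram) = 0.091094 / 0.162113 ≈ 0.562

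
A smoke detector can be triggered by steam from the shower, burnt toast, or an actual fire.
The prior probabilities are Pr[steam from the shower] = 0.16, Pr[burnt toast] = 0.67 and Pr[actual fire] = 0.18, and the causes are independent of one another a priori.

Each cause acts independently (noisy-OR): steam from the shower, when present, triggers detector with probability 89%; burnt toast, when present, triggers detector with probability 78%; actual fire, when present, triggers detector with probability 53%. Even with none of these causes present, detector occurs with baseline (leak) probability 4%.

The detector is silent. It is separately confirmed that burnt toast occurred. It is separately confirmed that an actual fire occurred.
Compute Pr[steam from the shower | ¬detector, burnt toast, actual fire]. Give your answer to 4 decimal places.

Under noisy-OR, P(detector | causes) = 1 − (1−0.04)·∏(1−qᵢ) over the active causes.
Enumerate both values of steam from the shower and weight by the priors:
  P(¬detector | burnt toast, actual fire) = 0.099264×0.84 + 0.010919×0.16
        = 0.083382 + 0.001747 = 0.085129
The terms with steam from the shower present sum to 0.001747, so
  P(steam from the shower | ¬detector, burnt toast, actual fire) = 0.001747 / 0.085129 ≈ 0.0205

Pr[steam from the shower | ¬detector, burnt toast, actual fire] ≈ 0.0205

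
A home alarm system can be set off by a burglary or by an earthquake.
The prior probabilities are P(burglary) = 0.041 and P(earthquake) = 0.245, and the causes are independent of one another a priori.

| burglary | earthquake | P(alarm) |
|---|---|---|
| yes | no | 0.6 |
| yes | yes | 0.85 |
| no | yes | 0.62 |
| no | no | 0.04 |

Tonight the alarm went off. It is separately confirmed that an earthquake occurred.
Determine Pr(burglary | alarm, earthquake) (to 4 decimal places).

For the numerator, keep only burglary=true terms: 0.85×0.041 = 0.034850
Denominator P(alarm | earthquake): 0.62×0.959 + 0.85×0.041 = 0.629430
P(burglary | alarm, earthquake) = 0.034850/0.629430 ≈ 0.0554

Pr(burglary | alarm, earthquake) ≈ 0.0554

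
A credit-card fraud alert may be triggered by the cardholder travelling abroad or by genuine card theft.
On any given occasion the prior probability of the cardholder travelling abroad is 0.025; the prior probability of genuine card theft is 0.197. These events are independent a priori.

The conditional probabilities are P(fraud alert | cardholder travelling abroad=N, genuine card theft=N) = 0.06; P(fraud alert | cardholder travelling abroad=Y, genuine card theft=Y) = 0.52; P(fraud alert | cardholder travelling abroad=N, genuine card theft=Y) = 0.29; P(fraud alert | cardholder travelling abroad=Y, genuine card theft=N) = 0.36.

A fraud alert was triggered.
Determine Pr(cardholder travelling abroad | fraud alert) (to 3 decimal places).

Pr(cardholder travelling abroad | fraud alert) ≈ 0.087

P(fraud alert) = 0.06*0.975*0.803 + 0.29*0.975*0.197 + 0.36*0.025*0.803 + 0.52*0.025*0.197 = 0.046976 + 0.055702 + 0.007227 + 0.002561 = 0.112466
The cardholder travelling abroad-present share is 0.007227 + 0.002561 = 0.009788.
Hence the posterior is 0.009788/0.112466 ≈ 0.087.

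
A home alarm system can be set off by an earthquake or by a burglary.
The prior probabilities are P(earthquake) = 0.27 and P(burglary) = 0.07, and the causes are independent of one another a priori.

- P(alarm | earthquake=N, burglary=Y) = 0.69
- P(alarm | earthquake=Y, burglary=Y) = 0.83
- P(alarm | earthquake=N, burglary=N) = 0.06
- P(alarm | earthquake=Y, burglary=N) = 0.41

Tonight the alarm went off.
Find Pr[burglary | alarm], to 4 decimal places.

P(alarm) = 0.06*0.73*0.93 + 0.69*0.73*0.07 + 0.41*0.27*0.93 + 0.83*0.27*0.07 = 0.040734 + 0.035259 + 0.102951 + 0.015687 = 0.194631
Restricting to configurations with burglary present: 0.035259 + 0.015687 = 0.050946.
So P(burglary | alarm) = 0.050946/0.194631 ≈ 0.2618.

Pr[burglary | alarm] ≈ 0.2618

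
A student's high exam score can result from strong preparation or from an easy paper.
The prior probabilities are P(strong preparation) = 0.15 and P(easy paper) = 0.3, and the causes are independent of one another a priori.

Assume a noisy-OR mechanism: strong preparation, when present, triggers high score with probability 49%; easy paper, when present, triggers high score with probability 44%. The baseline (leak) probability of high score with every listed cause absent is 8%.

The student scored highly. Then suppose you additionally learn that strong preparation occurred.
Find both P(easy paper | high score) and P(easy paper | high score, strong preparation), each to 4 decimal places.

P(easy paper | high score) ≈ 0.6028; P(easy paper | high score, strong preparation) ≈ 0.3731

Under noisy-OR, P(high score | causes) = 1 − (1−0.08)·∏(1−qᵢ) over the active causes.
P(high score) = 0.08·0.85·0.7 + 0.4848·0.85·0.3 + 0.5308·0.15·0.7 + 0.737248·0.15·0.3 = 0.047600 + 0.123624 + 0.055734 + 0.033176 = 0.260134
Restricting to configurations with easy paper present: 0.123624 + 0.033176 = 0.156800.
So P(easy paper | high score) = 0.156800/0.260134 ≈ 0.6028.

Now condition on the additional information:
Numerator (weight on configurations with easy paper): 0.737248*0.3 = 0.221174
The normalizing constant is 0.5308*0.7 + 0.737248*0.3 = 0.592734
Posterior = 0.221174 / 0.592734 ≈ 0.3731
Conditioning on strong preparation lowers the posterior on easy paper: the classic explaining-away effect in a common-effect structure.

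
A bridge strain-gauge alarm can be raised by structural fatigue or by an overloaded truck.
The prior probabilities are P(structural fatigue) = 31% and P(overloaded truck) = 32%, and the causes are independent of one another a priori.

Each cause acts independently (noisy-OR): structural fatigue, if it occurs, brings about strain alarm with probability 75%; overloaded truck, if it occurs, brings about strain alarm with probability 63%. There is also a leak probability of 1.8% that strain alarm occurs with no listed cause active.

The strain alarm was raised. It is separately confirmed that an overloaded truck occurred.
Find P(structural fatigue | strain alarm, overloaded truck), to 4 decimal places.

P(structural fatigue | strain alarm, overloaded truck) ≈ 0.3908

Under noisy-OR, P(strain alarm | causes) = 1 − (1−0.018)·∏(1−qᵢ) over the active causes.
Sum P(strain alarm|·) weighted by the priors over both values of structural fatigue:
  P(strain alarm | overloaded truck) = 0.63666×0.69 + 0.909165×0.31
        = 0.439295 + 0.281841 = 0.721136
The terms with structural fatigue present sum to 0.281841, so
  P(structural fatigue | strain alarm, overloaded truck) = 0.281841 / 0.721136 ≈ 0.3908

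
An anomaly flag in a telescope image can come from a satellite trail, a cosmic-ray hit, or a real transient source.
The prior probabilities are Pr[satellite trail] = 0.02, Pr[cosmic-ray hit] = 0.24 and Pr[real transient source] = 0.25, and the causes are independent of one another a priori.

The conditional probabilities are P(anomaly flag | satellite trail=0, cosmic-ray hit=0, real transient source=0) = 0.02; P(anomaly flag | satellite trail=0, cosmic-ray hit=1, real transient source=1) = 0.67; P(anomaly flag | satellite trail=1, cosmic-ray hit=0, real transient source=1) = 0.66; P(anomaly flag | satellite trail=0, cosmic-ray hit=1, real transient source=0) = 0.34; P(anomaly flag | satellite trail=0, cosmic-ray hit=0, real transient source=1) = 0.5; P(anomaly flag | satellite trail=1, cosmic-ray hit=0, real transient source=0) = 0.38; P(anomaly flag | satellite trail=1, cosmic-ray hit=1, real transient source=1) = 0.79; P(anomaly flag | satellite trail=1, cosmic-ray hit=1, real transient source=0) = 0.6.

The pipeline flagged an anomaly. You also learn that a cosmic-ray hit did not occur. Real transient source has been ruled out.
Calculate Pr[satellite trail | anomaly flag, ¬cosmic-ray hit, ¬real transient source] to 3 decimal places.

For the numerator, keep only satellite trail=true terms: 0.38·0.02 = 0.007600
The normalizing constant is 0.02·0.98 + 0.38·0.02 = 0.027200
P(satellite trail | anomaly flag, ¬cosmic-ray hit, ¬real transient source) = 0.007600/0.027200 ≈ 0.279

Pr[satellite trail | anomaly flag, ¬cosmic-ray hit, ¬real transient source] ≈ 0.279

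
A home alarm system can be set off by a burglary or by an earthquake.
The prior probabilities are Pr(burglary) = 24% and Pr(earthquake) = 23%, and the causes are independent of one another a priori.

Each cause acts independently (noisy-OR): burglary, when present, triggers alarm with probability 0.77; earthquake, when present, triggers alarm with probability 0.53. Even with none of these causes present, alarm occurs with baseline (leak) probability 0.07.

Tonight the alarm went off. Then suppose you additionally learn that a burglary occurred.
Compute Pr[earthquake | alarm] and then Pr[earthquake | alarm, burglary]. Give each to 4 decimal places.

Under noisy-OR, P(alarm | causes) = 1 − (1−0.07)·∏(1−qᵢ) over the active causes.
P(alarm) = 0.07×0.76×0.77 + 0.5629×0.76×0.23 + 0.7861×0.24×0.77 + 0.899467×0.24×0.23 = 0.040964 + 0.098395 + 0.145271 + 0.049651 = 0.334281
Restricting to configurations with earthquake present: 0.098395 + 0.049651 = 0.148046.
So P(earthquake | alarm) = 0.148046/0.334281 ≈ 0.4429.

Now condition on the additional information:
For the numerator, keep only earthquake=true terms: 0.899467*0.23 = 0.206877
Denominator P(alarm | burglary): 0.7861*0.77 + 0.899467*0.23 = 0.812174
P(earthquake | alarm, burglary) = 0.206877/0.812174 ≈ 0.2547
The drop from 0.4429 to 0.2547 is the explaining-away (discounting) effect.

Pr[earthquake | alarm] ≈ 0.4429; Pr[earthquake | alarm, burglary] ≈ 0.2547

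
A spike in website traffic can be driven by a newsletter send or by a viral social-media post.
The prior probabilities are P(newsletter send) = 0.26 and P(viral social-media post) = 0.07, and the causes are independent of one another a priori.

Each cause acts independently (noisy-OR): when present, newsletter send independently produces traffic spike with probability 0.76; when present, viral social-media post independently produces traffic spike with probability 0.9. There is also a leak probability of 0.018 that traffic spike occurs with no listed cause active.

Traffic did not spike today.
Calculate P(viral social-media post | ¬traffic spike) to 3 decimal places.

Under noisy-OR, P(traffic spike | causes) = 1 − (1−0.018)·∏(1−qᵢ) over the active causes.
By total probability over the 4 (newsletter send, viral social-media post) configurations:
  P(¬traffic spike) = 0.982*0.74*0.93 + 0.0982*0.74*0.07 + 0.23568*0.26*0.93 + 0.023568*0.26*0.07
        = 0.675812 + 0.005087 + 0.056987 + 0.000429 = 0.738315
Keeping only the viral social-media post-present terms gives 0.005516, so
  P(viral social-media post | ¬traffic spike) = 0.005516 / 0.738315 ≈ 0.007

P(viral social-media post | ¬traffic spike) ≈ 0.007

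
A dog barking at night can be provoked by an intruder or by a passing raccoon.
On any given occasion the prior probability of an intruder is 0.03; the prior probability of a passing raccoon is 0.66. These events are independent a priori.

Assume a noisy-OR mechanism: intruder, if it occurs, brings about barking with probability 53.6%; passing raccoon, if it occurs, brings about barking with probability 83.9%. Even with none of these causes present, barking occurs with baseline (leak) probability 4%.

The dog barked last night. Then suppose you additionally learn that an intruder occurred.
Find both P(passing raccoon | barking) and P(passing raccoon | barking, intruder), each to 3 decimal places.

P(passing raccoon | barking) ≈ 0.967; P(passing raccoon | barking, intruder) ≈ 0.765

Under noisy-OR, P(barking | causes) = 1 − (1−0.04)·∏(1−qᵢ) over the active causes.
Enumerate the 4 (intruder, passing raccoon) configurations and weight by the priors:
  P(barking) = 0.04·0.97·0.34 + 0.84544·0.97·0.66 + 0.55456·0.03·0.34 + 0.928284·0.03·0.66
        = 0.013192 + 0.541251 + 0.005657 + 0.018380 = 0.578480
Keeping only the passing raccoon-present terms gives 0.559631, so
  P(passing raccoon | barking) = 0.559631 / 0.578480 ≈ 0.967

Now also conditioning on intruder=true:
For the numerator, keep only passing raccoon=true terms: 0.928284×0.66 = 0.612667
Denominator P(barking | intruder): 0.55456×0.34 + 0.928284×0.66 = 0.801217
Posterior = 0.612667 / 0.801217 ≈ 0.765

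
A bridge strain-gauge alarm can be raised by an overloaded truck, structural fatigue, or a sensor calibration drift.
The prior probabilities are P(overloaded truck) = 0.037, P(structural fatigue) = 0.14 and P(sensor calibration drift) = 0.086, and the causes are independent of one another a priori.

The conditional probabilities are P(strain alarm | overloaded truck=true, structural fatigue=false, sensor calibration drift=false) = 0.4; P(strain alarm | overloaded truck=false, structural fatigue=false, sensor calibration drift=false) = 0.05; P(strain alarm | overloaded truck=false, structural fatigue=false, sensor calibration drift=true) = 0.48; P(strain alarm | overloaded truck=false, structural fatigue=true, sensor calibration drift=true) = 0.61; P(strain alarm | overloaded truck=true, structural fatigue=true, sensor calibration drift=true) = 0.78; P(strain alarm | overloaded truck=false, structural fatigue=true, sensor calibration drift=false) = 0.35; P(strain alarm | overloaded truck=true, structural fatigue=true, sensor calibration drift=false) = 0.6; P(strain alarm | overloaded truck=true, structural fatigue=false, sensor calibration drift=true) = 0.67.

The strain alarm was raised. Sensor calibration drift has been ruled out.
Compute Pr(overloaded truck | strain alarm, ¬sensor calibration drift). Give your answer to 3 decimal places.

Pr(overloaded truck | strain alarm, ¬sensor calibration drift) ≈ 0.152

By total probability over the 4 (overloaded truck, structural fatigue) configurations:
  P(strain alarm | ¬sensor calibration drift) = 0.05·0.963·0.86 + 0.35·0.963·0.14 + 0.4·0.037·0.86 + 0.6·0.037·0.14
        = 0.041409 + 0.047187 + 0.012728 + 0.003108 = 0.104432
Keeping only the overloaded truck-present terms gives 0.015836, so
  P(overloaded truck | strain alarm, ¬sensor calibration drift) = 0.015836 / 0.104432 ≈ 0.152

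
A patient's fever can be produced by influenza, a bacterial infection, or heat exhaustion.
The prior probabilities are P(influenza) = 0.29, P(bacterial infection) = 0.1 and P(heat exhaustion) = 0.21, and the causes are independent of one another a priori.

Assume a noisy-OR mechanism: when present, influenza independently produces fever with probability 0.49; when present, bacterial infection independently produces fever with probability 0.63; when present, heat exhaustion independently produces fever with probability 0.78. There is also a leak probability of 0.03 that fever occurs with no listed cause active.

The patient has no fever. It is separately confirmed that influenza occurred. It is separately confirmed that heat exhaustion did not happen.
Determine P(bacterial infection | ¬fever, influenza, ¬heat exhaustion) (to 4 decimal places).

Under noisy-OR, P(fever | causes) = 1 − (1−0.03)·∏(1−qᵢ) over the active causes.
P(¬fever | influenza, ¬heat exhaustion) = 0.4947×0.9 + 0.183039×0.1 = 0.445230 + 0.018304 = 0.463534
The bacterial infection-present share is 0.183039×0.1 = 0.018304.
So P(bacterial infection | ¬fever, influenza, ¬heat exhaustion) = 0.018304/0.463534 ≈ 0.0395.

P(bacterial infection | ¬fever, influenza, ¬heat exhaustion) ≈ 0.0395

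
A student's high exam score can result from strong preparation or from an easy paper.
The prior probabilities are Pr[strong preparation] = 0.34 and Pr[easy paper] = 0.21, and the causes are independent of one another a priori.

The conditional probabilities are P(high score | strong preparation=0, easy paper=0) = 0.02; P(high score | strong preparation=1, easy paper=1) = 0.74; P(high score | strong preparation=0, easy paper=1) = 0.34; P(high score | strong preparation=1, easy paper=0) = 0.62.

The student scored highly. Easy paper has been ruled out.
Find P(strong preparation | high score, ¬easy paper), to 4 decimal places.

Numerator (weight on configurations with strong preparation): 0.62×0.34 = 0.210800
Normalizer over all consistent configurations: 0.02×0.66 + 0.62×0.34 = 0.224000
Posterior = 0.210800 / 0.224000 ≈ 0.9411

P(strong preparation | high score, ¬easy paper) ≈ 0.9411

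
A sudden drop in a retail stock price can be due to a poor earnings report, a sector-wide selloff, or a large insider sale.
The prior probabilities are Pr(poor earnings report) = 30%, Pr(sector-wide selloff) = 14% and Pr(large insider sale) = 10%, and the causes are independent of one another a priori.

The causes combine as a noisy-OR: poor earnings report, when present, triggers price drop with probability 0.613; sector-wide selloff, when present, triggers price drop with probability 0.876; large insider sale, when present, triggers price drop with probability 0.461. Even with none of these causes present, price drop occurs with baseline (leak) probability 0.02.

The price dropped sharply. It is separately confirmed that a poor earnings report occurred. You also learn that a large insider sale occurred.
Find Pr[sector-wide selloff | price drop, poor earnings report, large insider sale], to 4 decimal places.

Pr[sector-wide selloff | price drop, poor earnings report, large insider sale] ≈ 0.1663

Under noisy-OR, P(price drop | causes) = 1 − (1−0.02)·∏(1−qᵢ) over the active causes.
Weight on sector-wide selloff=true, given the evidence: 0.974652·0.14 = 0.136451
The normalizing constant is 0.795579·0.86 + 0.974652·0.14 = 0.820649
Posterior = 0.136451 / 0.820649 ≈ 0.1663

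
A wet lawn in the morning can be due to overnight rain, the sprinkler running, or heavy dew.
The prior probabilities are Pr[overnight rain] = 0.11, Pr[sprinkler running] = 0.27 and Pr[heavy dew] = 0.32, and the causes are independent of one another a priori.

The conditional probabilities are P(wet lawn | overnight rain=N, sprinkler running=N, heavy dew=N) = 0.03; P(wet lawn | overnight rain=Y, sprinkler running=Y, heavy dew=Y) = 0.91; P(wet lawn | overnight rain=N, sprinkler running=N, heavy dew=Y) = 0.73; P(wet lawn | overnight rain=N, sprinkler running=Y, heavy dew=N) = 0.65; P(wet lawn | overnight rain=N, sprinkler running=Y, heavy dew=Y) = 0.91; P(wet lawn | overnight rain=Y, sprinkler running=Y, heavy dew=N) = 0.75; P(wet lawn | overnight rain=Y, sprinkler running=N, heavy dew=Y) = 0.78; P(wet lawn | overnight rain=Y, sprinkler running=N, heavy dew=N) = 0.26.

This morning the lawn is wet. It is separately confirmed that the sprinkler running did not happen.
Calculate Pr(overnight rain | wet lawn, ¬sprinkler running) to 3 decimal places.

By total probability over the 4 (overnight rain, heavy dew) configurations:
  P(wet lawn | ¬sprinkler running) = 0.03·0.89·0.68 + 0.73·0.89·0.32 + 0.26·0.11·0.68 + 0.78·0.11·0.32
        = 0.018156 + 0.207904 + 0.019448 + 0.027456 = 0.272964
Keeping only the overnight rain-present terms gives 0.046904, so
  P(overnight rain | wet lawn, ¬sprinkler running) = 0.046904 / 0.272964 ≈ 0.172

Pr(overnight rain | wet lawn, ¬sprinkler running) ≈ 0.172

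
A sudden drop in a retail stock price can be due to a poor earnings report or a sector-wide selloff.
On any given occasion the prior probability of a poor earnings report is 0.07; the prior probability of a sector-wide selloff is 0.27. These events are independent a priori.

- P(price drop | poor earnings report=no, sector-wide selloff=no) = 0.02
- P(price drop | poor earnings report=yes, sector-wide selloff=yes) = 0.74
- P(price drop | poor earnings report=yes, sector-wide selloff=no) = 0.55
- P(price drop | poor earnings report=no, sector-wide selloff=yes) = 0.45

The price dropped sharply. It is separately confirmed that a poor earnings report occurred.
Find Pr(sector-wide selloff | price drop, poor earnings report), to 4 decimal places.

Sum P(price drop|·) weighted by the priors over both values of sector-wide selloff:
  P(price drop | poor earnings report) = 0.55·0.73 + 0.74·0.27
        = 0.401500 + 0.199800 = 0.601300
Keeping only the sector-wide selloff-present terms gives 0.199800, so
  P(sector-wide selloff | price drop, poor earnings report) = 0.199800 / 0.601300 ≈ 0.3323

Pr(sector-wide selloff | price drop, poor earnings report) ≈ 0.3323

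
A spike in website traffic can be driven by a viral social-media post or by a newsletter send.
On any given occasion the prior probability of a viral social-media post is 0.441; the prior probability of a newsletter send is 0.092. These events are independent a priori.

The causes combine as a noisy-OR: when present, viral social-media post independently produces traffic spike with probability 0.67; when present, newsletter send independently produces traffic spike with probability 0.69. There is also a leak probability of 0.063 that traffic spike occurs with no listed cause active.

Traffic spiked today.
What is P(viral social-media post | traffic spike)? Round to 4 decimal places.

P(viral social-media post | traffic spike) ≈ 0.8207

Under noisy-OR, P(traffic spike | causes) = 1 − (1−0.063)·∏(1−qᵢ) over the active causes.
For the numerator, keep only viral social-media post=true terms: 0.276612 + 0.036683 = 0.313295
The normalizing constant is 0.063·0.559·0.908 + 0.70953·0.559·0.092 + 0.69079·0.441·0.908 + 0.904145·0.441·0.092 = 0.381762
Posterior = 0.313295 / 0.381762 ≈ 0.8207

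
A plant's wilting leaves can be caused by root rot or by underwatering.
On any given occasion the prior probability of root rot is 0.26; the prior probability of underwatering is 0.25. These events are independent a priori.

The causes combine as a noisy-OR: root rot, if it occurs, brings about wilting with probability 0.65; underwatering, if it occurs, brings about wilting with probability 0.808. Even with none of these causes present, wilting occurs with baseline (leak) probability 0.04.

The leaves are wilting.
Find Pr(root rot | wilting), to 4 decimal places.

Pr(root rot | wilting) ≈ 0.5236

Under noisy-OR, P(wilting | causes) = 1 − (1−0.04)·∏(1−qᵢ) over the active causes.
Weight on root rot=true, given the evidence: 0.129480 + 0.060807 = 0.190287
The normalizing constant is 0.04×0.74×0.75 + 0.81568×0.74×0.25 + 0.664×0.26×0.75 + 0.935488×0.26×0.25 = 0.363388
P(root rot | wilting) = 0.190287/0.363388 ≈ 0.5236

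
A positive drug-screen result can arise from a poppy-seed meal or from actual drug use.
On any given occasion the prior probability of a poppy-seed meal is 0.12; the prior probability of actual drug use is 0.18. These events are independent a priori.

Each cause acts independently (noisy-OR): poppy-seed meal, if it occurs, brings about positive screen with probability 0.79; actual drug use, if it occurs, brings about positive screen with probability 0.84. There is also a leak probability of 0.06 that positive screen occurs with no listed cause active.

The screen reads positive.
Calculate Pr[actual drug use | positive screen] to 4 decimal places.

Under noisy-OR, P(positive screen | causes) = 1 − (1−0.06)·∏(1−qᵢ) over the active causes.
P(positive screen) = 0.06·0.88·0.82 + 0.8496·0.88·0.18 + 0.8026·0.12·0.82 + 0.968416·0.12·0.18 = 0.043296 + 0.134577 + 0.078976 + 0.020918 = 0.277767
Restricting to configurations with actual drug use present: 0.134577 + 0.020918 = 0.155495.
Hence the posterior is 0.155495/0.277767 ≈ 0.5598.

Pr[actual drug use | positive screen] ≈ 0.5598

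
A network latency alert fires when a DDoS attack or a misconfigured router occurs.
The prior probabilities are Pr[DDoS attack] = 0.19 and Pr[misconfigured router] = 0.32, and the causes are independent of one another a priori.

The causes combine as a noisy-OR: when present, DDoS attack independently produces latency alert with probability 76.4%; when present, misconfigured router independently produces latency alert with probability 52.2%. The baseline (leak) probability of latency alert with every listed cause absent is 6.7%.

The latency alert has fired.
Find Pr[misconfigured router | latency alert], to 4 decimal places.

Pr[misconfigured router | latency alert] ≈ 0.5899

Under noisy-OR, P(latency alert | causes) = 1 − (1−0.067)·∏(1−qᵢ) over the active causes.
Sum P(latency alert|·) weighted by the priors over the 4 (DDoS attack, misconfigured router) configurations:
  P(latency alert) = 0.067*0.81*0.68 + 0.554026*0.81*0.32 + 0.779812*0.19*0.68 + 0.89475*0.19*0.32
        = 0.036904 + 0.143604 + 0.100752 + 0.054401 = 0.335661
The terms with misconfigured router present sum to 0.198005, so
  P(misconfigured router | latency alert) = 0.198005 / 0.335661 ≈ 0.5899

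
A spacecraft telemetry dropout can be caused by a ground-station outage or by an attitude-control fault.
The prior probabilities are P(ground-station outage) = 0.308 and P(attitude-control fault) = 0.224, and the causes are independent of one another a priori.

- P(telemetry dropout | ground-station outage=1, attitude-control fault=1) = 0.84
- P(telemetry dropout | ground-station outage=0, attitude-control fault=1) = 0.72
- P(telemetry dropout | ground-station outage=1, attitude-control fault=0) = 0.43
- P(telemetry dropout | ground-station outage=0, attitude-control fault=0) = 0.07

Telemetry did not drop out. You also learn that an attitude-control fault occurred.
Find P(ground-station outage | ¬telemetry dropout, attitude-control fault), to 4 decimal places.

P(¬telemetry dropout | attitude-control fault) = 0.28*0.692 + 0.16*0.308 = 0.193760 + 0.049280 = 0.243040
Of this, 0.049280 comes from 0.16*0.308 (the ground-station outage=true cases).
So P(ground-station outage | ¬telemetry dropout, attitude-control fault) = 0.049280/0.243040 ≈ 0.2028.

P(ground-station outage | ¬telemetry dropout, attitude-control fault) ≈ 0.2028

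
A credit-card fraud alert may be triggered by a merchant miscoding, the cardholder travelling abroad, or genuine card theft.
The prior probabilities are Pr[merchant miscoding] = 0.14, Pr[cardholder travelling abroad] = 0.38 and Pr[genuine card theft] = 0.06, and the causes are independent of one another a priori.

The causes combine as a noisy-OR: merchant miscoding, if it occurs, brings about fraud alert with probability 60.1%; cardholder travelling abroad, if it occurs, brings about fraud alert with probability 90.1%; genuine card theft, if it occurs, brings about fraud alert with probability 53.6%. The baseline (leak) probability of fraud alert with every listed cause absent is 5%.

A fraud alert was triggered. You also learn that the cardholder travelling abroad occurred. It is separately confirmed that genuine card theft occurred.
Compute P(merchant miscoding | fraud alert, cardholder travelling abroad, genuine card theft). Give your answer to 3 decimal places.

Under noisy-OR, P(fraud alert | causes) = 1 − (1−0.05)·∏(1−qᵢ) over the active causes.
Weight on merchant miscoding=true, given the evidence: 0.982588·0.14 = 0.137562
The normalizing constant is 0.956361·0.86 + 0.982588·0.14 = 0.960032
Posterior = 0.137562 / 0.960032 ≈ 0.143

P(merchant miscoding | fraud alert, cardholder travelling abroad, genuine card theft) ≈ 0.143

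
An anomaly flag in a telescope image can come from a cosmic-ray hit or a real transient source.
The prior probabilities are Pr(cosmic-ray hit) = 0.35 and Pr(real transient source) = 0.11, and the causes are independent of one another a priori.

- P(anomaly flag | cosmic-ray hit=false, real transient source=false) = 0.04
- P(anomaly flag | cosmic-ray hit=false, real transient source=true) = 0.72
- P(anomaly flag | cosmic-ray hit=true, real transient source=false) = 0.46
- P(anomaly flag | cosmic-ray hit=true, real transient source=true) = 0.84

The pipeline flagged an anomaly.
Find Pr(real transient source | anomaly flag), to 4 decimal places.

Enumerate the 4 (cosmic-ray hit, real transient source) configurations and weight by the priors:
  P(anomaly flag) = 0.04×0.65×0.89 + 0.72×0.65×0.11 + 0.46×0.35×0.89 + 0.84×0.35×0.11
        = 0.023140 + 0.051480 + 0.143290 + 0.032340 = 0.250250
The terms with real transient source present sum to 0.083820, so
  P(real transient source | anomaly flag) = 0.083820 / 0.250250 ≈ 0.3349

Pr(real transient source | anomaly flag) ≈ 0.3349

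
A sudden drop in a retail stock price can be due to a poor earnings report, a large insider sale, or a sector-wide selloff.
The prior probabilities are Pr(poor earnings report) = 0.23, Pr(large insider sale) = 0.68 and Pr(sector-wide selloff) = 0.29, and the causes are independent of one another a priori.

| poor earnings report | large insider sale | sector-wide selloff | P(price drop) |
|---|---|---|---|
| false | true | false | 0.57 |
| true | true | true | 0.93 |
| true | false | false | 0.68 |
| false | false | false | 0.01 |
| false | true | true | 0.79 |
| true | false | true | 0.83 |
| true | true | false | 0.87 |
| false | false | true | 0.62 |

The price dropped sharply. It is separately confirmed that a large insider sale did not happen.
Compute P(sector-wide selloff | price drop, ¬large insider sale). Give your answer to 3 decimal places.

P(price drop | ¬large insider sale) = 0.01·0.77·0.71 + 0.62·0.77·0.29 + 0.68·0.23·0.71 + 0.83·0.23·0.29 = 0.005467 + 0.138446 + 0.111044 + 0.055361 = 0.310318
The sector-wide selloff-present share is 0.138446 + 0.055361 = 0.193807.
Hence the posterior is 0.193807/0.310318 ≈ 0.625.

P(sector-wide selloff | price drop, ¬large insider sale) ≈ 0.625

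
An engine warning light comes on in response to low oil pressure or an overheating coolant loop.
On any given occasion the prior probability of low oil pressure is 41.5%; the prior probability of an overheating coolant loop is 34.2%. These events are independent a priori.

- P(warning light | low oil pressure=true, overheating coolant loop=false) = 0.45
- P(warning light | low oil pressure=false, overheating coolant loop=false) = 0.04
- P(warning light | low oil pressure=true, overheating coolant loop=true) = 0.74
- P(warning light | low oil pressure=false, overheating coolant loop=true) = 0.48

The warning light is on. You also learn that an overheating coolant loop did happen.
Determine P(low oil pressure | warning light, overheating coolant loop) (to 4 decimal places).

P(low oil pressure | warning light, overheating coolant loop) ≈ 0.5224

For the numerator, keep only low oil pressure=true terms: 0.74·0.415 = 0.307100
Normalizer over all consistent configurations: 0.48·0.585 + 0.74·0.415 = 0.587900
Posterior = 0.307100 / 0.587900 ≈ 0.5224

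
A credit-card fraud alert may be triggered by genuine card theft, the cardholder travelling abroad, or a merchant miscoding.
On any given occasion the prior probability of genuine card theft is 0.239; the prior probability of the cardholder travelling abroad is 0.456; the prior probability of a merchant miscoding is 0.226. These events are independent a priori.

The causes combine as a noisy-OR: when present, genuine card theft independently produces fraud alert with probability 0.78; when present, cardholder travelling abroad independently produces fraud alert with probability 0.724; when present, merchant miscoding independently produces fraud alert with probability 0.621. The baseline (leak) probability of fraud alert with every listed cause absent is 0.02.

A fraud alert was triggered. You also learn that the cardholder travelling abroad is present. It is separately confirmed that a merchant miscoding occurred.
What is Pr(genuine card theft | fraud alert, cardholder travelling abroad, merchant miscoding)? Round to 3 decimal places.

Pr(genuine card theft | fraud alert, cardholder travelling abroad, merchant miscoding) ≈ 0.255

Under noisy-OR, P(fraud alert | causes) = 1 − (1−0.02)·∏(1−qᵢ) over the active causes.
Numerator (weight on configurations with genuine card theft): 0.977447·0.239 = 0.233610
The normalizing constant is 0.897488·0.761 + 0.977447·0.239 = 0.916598
Posterior = 0.233610 / 0.916598 ≈ 0.255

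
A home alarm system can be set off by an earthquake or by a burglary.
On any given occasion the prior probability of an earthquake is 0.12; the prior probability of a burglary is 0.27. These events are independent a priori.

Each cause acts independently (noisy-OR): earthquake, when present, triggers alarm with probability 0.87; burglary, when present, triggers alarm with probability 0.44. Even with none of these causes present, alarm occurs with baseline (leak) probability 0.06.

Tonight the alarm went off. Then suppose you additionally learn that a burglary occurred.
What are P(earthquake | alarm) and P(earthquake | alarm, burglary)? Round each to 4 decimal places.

P(earthquake | alarm) ≈ 0.4148; P(earthquake | alarm, burglary) ≈ 0.2115

Under noisy-OR, P(alarm | causes) = 1 − (1−0.06)·∏(1−qᵢ) over the active causes.
P(alarm) = 0.06·0.88·0.73 + 0.4736·0.88·0.27 + 0.8778·0.12·0.73 + 0.931568·0.12·0.27 = 0.038544 + 0.112527 + 0.076895 + 0.030183 = 0.258149
Restricting to configurations with earthquake present: 0.076895 + 0.030183 = 0.107078.
Hence the posterior is 0.107078/0.258149 ≈ 0.4148.

Now condition on the additional information:
For the numerator, keep only earthquake=true terms: 0.931568×0.12 = 0.111788
Denominator P(alarm | burglary): 0.4736×0.88 + 0.931568×0.12 = 0.528556
Posterior = 0.111788 / 0.528556 ≈ 0.2115
This is intercausal reasoning (explaining away): once burglary accounts for the alarm, earthquake becomes less likely.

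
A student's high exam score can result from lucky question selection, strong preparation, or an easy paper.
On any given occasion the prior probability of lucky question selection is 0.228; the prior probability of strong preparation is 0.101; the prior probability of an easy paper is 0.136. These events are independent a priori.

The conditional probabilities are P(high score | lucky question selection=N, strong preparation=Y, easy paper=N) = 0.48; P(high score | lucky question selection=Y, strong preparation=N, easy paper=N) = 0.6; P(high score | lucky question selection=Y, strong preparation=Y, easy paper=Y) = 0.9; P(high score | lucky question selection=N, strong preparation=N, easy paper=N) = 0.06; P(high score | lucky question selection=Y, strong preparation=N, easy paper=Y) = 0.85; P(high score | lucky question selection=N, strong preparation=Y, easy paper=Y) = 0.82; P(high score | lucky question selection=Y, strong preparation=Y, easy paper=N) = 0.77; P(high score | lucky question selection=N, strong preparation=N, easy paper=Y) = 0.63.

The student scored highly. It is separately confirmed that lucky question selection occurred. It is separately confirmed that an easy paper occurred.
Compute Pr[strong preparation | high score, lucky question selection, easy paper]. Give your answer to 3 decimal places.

Pr[strong preparation | high score, lucky question selection, easy paper] ≈ 0.106

Sum P(high score|·) weighted by the priors over both values of strong preparation:
  P(high score | lucky question selection, easy paper) = 0.85*0.899 + 0.9*0.101
        = 0.764150 + 0.090900 = 0.855050
Configurations with strong preparation contribute 0.090900, so
  P(strong preparation | high score, lucky question selection, easy paper) = 0.090900 / 0.855050 ≈ 0.106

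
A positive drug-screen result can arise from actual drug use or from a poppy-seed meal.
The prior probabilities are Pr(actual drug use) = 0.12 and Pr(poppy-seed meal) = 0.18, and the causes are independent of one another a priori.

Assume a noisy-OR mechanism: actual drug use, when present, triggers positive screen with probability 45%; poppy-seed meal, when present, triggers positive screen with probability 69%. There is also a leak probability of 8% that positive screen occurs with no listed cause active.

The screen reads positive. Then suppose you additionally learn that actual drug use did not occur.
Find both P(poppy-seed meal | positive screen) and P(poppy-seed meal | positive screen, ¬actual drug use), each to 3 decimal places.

Under noisy-OR, P(positive screen | causes) = 1 − (1−0.08)·∏(1−qᵢ) over the active causes.
P(positive screen) = 0.08×0.88×0.82 + 0.7148×0.88×0.18 + 0.494×0.12×0.82 + 0.84314×0.12×0.18 = 0.057728 + 0.113224 + 0.048610 + 0.018212 = 0.237774
Of this, 0.131436 comes from 0.113224 + 0.018212 (the poppy-seed meal=true cases).
P(poppy-seed meal | positive screen) = 0.131436 / 0.237774 ≈ 0.553

Now also conditioning on actual drug use≠true:
P(positive screen | ¬actual drug use) = 0.08*0.82 + 0.7148*0.18 = 0.065600 + 0.128664 = 0.194264
The poppy-seed meal-present share is 0.7148*0.18 = 0.128664.
P(poppy-seed meal | positive screen, ¬actual drug use) = 0.128664 / 0.194264 ≈ 0.662

P(poppy-seed meal | positive screen) ≈ 0.553; P(poppy-seed meal | positive screen, ¬actual drug use) ≈ 0.662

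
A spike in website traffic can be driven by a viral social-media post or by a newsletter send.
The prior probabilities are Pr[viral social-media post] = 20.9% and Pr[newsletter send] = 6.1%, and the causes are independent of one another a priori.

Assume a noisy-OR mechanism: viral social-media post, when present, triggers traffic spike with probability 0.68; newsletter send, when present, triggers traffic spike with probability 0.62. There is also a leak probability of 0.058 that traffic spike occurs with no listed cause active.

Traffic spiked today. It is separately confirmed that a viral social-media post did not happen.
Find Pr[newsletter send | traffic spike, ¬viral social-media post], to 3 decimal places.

Pr[newsletter send | traffic spike, ¬viral social-media post] ≈ 0.418

Under noisy-OR, P(traffic spike | causes) = 1 − (1−0.058)·∏(1−qᵢ) over the active causes.
Sum P(traffic spike|·) weighted by the priors over both values of newsletter send:
  P(traffic spike | ¬viral social-media post) = 0.058·0.939 + 0.64204·0.061
        = 0.054462 + 0.039164 = 0.093626
The terms with newsletter send present sum to 0.039164, so
  P(newsletter send | traffic spike, ¬viral social-media post) = 0.039164 / 0.093626 ≈ 0.418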